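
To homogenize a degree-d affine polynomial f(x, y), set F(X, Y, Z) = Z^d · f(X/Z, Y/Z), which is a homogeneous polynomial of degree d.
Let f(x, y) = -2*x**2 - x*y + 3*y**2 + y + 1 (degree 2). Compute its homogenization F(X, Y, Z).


F(X, Y, Z) = -2*X**2 - X*Y + 3*Y**2 + Y*Z + Z**2

deg(f) = 2.
Substitute x = X/Z, y = Y/Z into f, then multiply by Z^2.
  monomial -2·x^2·y^0 ↦ -2·X^2·Y^0·Z^0.
  monomial -1·x^1·y^1 ↦ -1·X^1·Y^1·Z^0.
  monomial 3·x^0·y^2 ↦ 3·X^0·Y^2·Z^0.
  monomial 1·x^0·y^1 ↦ 1·X^0·Y^1·Z^1.
  monomial 1·x^0·y^0 ↦ 1·X^0·Y^0·Z^2.
Collecting: F(X, Y, Z) = -2*X**2 - X*Y + 3*Y**2 + Y*Z + Z**2.


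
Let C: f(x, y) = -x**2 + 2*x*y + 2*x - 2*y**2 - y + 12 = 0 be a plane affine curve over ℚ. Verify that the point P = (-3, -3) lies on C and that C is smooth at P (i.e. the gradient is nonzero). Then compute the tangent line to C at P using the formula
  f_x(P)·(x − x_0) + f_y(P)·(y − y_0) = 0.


Tangent line at P: 2*x + 5*y + 21 = 0.

Step 1: f(-3, -3) = 0, so P lies on C.
Step 2: partial derivatives
  f_x(x, y) = -2*x + 2*y + 2, f_y(x, y) = 2*x - 4*y - 1.
  f_x(P) = 2, f_y(P) = 5 (gradient nonzero, so P is smooth).
Step 3: tangent line at P: 2·(x − -3) + 5·(y − -3) = 0.
Expanding: 2*x + 5*y + 21 = 0.


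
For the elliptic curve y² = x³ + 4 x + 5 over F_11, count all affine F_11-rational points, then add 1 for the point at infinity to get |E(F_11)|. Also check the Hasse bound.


Affine points = {(0, 4), (0, 7), (3, 0), (6, 5), (6, 6), (9, 0), (10, 0)}; affine count = 7; |E(F_11)| = 8.

Discriminant check: Δ ∝ 4a³ + 27b² = 4·4³ + 27·5² = 4·64 + 27·25 ≡ 7 (mod 11). Nonzero ⇒ E is nonsingular.
For each x ∈ F_11, compute rhs = x³ + 4·x + 5 mod 11, then count y ∈ F_11 with y² ≡ rhs.
  x = 0: rhs = 5, matching y values: 4, 7 (2 points).
  x = 1: rhs = 10, matching y values: none (0 points).
  x = 2: rhs = 10, matching y values: none (0 points).
  x = 3: rhs = 0, matching y values: 0 (1 points).
  x = 4: rhs = 8, matching y values: none (0 points).
  x = 5: rhs = 7, matching y values: none (0 points).
  x = 6: rhs = 3, matching y values: 5, 6 (2 points).
  x = 7: rhs = 2, matching y values: none (0 points).
  x = 8: rhs = 10, matching y values: none (0 points).
  x = 9: rhs = 0, matching y values: 0 (1 points).
  x = 10: rhs = 0, matching y values: 0 (1 points).
Total affine count: 7.
Full point count |E(F_11)| = 7 + 1 = 8.
Hasse bound: |8 − (11+1)| = |-4| = 4 ≤ 2√11 ≈ 6.6332 ✓.


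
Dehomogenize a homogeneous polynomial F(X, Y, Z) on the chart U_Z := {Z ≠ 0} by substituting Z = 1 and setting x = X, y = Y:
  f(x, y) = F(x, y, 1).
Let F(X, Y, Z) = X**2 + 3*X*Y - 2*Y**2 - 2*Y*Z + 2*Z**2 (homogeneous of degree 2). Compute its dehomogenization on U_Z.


f(x, y) = x**2 + 3*x*y - 2*y**2 - 2*y + 2

On U_Z we set Z = 1. Each monomial c·X^i·Y^j·Z^k in F becomes c·x^i·y^j·1^k = c·x^i·y^j.
Substituting Z = 1: F(X, Y, 1) = x**2 + 3*x*y - 2*y**2 - 2*y + 2.
Note: deg(f) ≤ deg(F) = 2; strict inequality happens when F is divisible by Z (lost terms).


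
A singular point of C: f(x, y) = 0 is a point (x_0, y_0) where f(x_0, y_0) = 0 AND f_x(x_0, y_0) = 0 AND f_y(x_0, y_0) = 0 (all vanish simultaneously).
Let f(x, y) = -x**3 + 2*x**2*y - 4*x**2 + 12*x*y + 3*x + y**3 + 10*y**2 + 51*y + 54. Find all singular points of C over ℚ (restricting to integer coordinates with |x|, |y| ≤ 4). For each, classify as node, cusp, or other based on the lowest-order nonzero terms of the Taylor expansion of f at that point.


Singular points: {(-3, -3)}; classification: node.

Compute partial derivatives:
  f_x = -3*x**2 + 4*x*y - 8*x + 12*y + 3.
  f_y = 2*x**2 + 12*x + 3*y**2 + 20*y + 51.
Scan x_0 ∈ {−4, ..., 4}. For each x_0, f_y(x_0, y) is a polynomial in y; find its integer roots y ∈ {−4, ..., 4}, then test f_x and f at those candidates.
  x = -4: f_y(-4, y) = 3*y**2 + 20*y + 35; no integer root y with |y| ≤ 4.
  x = -3: f_y(-3, y) = 3*y**2 + 20*y + 33; vanishes at y ∈ {-3}. (-3, -3): f_x = 0, f = 0 — SINGULAR.
  x = -2: f_y(-2, y) = 3*y**2 + 20*y + 35; no integer root y with |y| ≤ 4.
  x = -1: f_y(-1, y) = 3*y**2 + 20*y + 41; no integer root y with |y| ≤ 4.
  x = 0: f_y(0, y) = 3*y**2 + 20*y + 51; no integer root y with |y| ≤ 4.
  x = 1: f_y(1, y) = 3*y**2 + 20*y + 65; no integer root y with |y| ≤ 4.
  x = 2: f_y(2, y) = 3*y**2 + 20*y + 83; no integer root y with |y| ≤ 4.
  x = 3: f_y(3, y) = 3*y**2 + 20*y + 105; no integer root y with |y| ≤ 4.
  x = 4: f_y(4, y) = 3*y**2 + 20*y + 131; no integer root y with |y| ≤ 4.
Only singular point on the grid: (-3, -3).
Classify: substitute x = -3 + u, y = -3 + v and expand: f = -u**3 + 2*u**2*v - u**2 + v**3 + v**2.
No constant or linear terms (consistent with a singular point). Quadratic part: -u**2 + v**2. Cubic part: -u**3 + 2*u**2*v + v**3.
The quadratic part v**2 - u**2 = (v − u)(v + u) splits into two distinct linear factors, so there are two distinct tangent lines y − -3 = ±(x − -3) — this is a node (ordinary double point).
Classification: node.


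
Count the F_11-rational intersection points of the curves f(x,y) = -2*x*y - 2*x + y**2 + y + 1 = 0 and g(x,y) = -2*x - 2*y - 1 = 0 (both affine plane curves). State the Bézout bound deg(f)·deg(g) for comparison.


Common zeros: {(1, 4), (3, 2)}; count = 2; Bézout bound = 2.

deg(f) = 2, deg(g) = 1, so Bézout bound = 2.
Scan x ∈ F_11. For each x, list the y ∈ F_11 with f(x, y) ≡ 0 and those with g(x, y) ≡ 0 (mod 11); the common zeros in that column are the intersection.
  x = 0: f ≡ 0 at y ∈ ∅; g ≡ 0 at y ∈ {5}; common: ∅.
  x = 1: f ≡ 0 at y ∈ {4, 8}; g ≡ 0 at y ∈ {4}; common: {4}.
  x = 2: f ≡ 0 at y ∈ ∅; g ≡ 0 at y ∈ {3}; common: ∅.
  x = 3: f ≡ 0 at y ∈ {2, 3}; g ≡ 0 at y ∈ {2}; common: {2}.
  x = 4: f ≡ 0 at y ∈ {9}; g ≡ 0 at y ∈ {1}; common: ∅.
  x = 5: f ≡ 0 at y ∈ ∅; g ≡ 0 at y ∈ {0}; common: ∅.
  x = 6: f ≡ 0 at y ∈ {0}; g ≡ 0 at y ∈ {10}; common: ∅.
  x = 7: f ≡ 0 at y ∈ {6, 7}; g ≡ 0 at y ∈ {9}; common: ∅.
  x = 8: f ≡ 0 at y ∈ ∅; g ≡ 0 at y ∈ {8}; common: ∅.
  x = 9: f ≡ 0 at y ∈ {1, 5}; g ≡ 0 at y ∈ {7}; common: ∅.
  x = 10: f ≡ 0 at y ∈ ∅; g ≡ 0 at y ∈ {6}; common: ∅.
Collecting: common zeros = {(1, 4), (3, 2)}, so the count is 2.
Comparison with the Bézout bound: 2 ≤ 2 = deg(f)·deg(g), as expected for curves with no common component (the bound is attained).


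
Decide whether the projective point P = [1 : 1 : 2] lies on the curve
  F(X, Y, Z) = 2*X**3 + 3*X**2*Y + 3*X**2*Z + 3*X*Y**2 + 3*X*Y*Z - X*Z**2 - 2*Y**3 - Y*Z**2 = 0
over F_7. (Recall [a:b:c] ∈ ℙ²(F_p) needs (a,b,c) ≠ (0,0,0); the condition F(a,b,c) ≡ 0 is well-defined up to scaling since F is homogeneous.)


F(1,1,2) ≡ 3 (mod 7); P is NOT on the curve.

Evaluate F(1, 1, 2) term-by-term (mod 7).
  2*X**3 ↦ 2·1·1·1 = 2
  3*X**2*Y ↦ 3·1·1·1 = 3
  3*X**2*Z ↦ 3·1·1·2 = 6
  3*X*Y**2 ↦ 3·1·1·1 = 3
  3*X*Y*Z ↦ 3·1·1·2 = 6
  -X*Z**2 ↦ -1·1·1·4 = -4
  -2*Y**3 ↦ -2·1·1·1 = -2
  -Y*Z**2 ↦ -1·1·1·4 = -4
Sum: F(1, 1, 2) = (2) + (3) + (6) + (3) + (6) + (-4) + (-2) + (-4) = 10.
Reducing mod 7: 10 ≡ 3 (mod 7).
Since F(a, b, c) ≡ 3 ≠ 0 (mod 7), P does NOT lie on the curve.


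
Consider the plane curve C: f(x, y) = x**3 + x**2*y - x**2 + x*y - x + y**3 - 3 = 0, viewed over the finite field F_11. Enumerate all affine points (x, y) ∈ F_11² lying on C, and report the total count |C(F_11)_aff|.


Affine F_11-points: {(0, 9), (2, 3), (2, 5), (3, 2), (5, 3), (6, 5), (7, 1), (7, 4), (7, 6), (10, 5)}; count = 10.

For each of the 121 pairs (x, y) ∈ F_11², evaluate f(x, y) mod 11. Record the zeros.
  x = 0: [0↦8, 1↦9, 2↦5, 3↦2, 4↦6, 5↦1, 6↦4, 7↦10, 8↦3, 9↦0, 10↦7]  zeros at y ∈ {9}
  x = 1: [0↦7, 1↦10, 2↦8, 3↦7, 4↦2, 5↦10, 6↦4, 7↦1, 8↦7, 9↦6, 10↦4]  zeros at y ∈ ∅
  x = 2: [0↦10, 1↦6, 2↦8, 3↦0, 4↦10, 5↦0, 6↦9, 7↦10, 8↦9, 9↦1, 10↦3]  zeros at y ∈ {3, 5}
  x = 3: [0↦1, 1↦3, 2↦0, 3↦9, 4↦3, 5↦10, 6↦3, 7↦10, 8↦4, 9↦2, 10↦10]  zeros at y ∈ {2}
  x = 4: [0↦8, 1↦7, 2↦1, 3↦7, 4↦9, 5↦2, 6↦3, 7↦7, 8↦9, 9↦4, 10↦9]  zeros at y ∈ ∅
  x = 5: [0↦4, 1↦2, 2↦6, 3↦0, 4↦1, 5↦4, 6↦4, 7↦7, 8↦8, 9↦2, 10↦6]  zeros at y ∈ {3}
  x = 6: [0↦6, 1↦5, 2↦10, 3↦5, 4↦7, 5↦0, 6↦1, 7↦5, 8↦7, 9↦2, 10↦7]  zeros at y ∈ {5}
  x = 7: [0↦9, 1↦0, 2↦8, 3↦6, 4↦0, 5↦7, 6↦0, 7↦7, 8↦1, 9↦10, 10↦7]  zeros at y ∈ {1, 4, 6}
  x = 8: [0↦8, 1↦4, 2↦6, 3↦9, 4↦8, 5↦9, 6↦7, 7↦8, 8↦7, 9↦10, 10↦1]  zeros at y ∈ ∅
  x = 9: [0↦9, 1↦1, 2↦10, 3↦9, 4↦4, 5↦1, 6↦6, 7↦3, 8↦9, 9↦8, 10↦6]  zeros at y ∈ ∅
  x = 10: [0↦7, 1↦8, 2↦4, 3↦1, 4↦5, 5↦0, 6↦3, 7↦9, 8↦2, 9↦10, 10↦6]  zeros at y ∈ {5}
Collecting zeros: affine points = {(0, 9), (2, 3), (2, 5), (3, 2), (5, 3), (6, 5), (7, 1), (7, 4), (7, 6), (10, 5)}.
Total count |C(F_11)_aff| = 10.


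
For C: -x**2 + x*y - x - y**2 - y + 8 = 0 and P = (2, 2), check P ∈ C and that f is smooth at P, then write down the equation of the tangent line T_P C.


Tangent line at P: -3*x - 3*y + 12 = 0.

Step 1: f(2, 2) = 0, so P lies on C.
Step 2: partial derivatives
  f_x(x, y) = -2*x + y - 1, f_y(x, y) = x - 2*y - 1.
  f_x(P) = -3, f_y(P) = -3 (gradient nonzero, so P is smooth).
Step 3: tangent line at P: -3·(x − 2) + -3·(y − 2) = 0.
Expanding: -3*x - 3*y + 12 = 0.


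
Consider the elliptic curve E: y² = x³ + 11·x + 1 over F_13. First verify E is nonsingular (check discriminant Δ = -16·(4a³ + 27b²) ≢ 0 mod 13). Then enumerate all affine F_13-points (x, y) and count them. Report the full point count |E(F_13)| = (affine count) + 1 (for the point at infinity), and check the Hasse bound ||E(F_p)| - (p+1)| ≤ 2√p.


Affine points = {(0, 1), (0, 12), (1, 0), (3, 3), (3, 10), (5, 5), (5, 8), (6, 6), (6, 7), (8, 4), (8, 9), (9, 6), (9, 7), (11, 6), (11, 7)}; affine count = 15; |E(F_13)| = 16.

Discriminant check: Δ ∝ 4a³ + 27b² = 4·11³ + 27·1² = 4·1331 + 27·1 ≡ 8 (mod 13). Nonzero ⇒ E is nonsingular.
For each x ∈ F_13, compute rhs = x³ + 11·x + 1 mod 13, then count y ∈ F_13 with y² ≡ rhs.
  x = 0: rhs = 1, matching y values: 1, 12 (2 points).
  x = 1: rhs = 0, matching y values: 0 (1 points).
  x = 2: rhs = 5, matching y values: none (0 points).
  x = 3: rhs = 9, matching y values: 3, 10 (2 points).
  x = 4: rhs = 5, matching y values: none (0 points).
  x = 5: rhs = 12, matching y values: 5, 8 (2 points).
  x = 6: rhs = 10, matching y values: 6, 7 (2 points).
  x = 7: rhs = 5, matching y values: none (0 points).
  x = 8: rhs = 3, matching y values: 4, 9 (2 points).
  x = 9: rhs = 10, matching y values: 6, 7 (2 points).
  x = 10: rhs = 6, matching y values: none (0 points).
  x = 11: rhs = 10, matching y values: 6, 7 (2 points).
  x = 12: rhs = 2, matching y values: none (0 points).
Total affine count: 15.
Full point count |E(F_13)| = 15 + 1 = 16.
Hasse bound: |16 − (13+1)| = |2| = 2 ≤ 2√13 ≈ 7.2111 ✓.


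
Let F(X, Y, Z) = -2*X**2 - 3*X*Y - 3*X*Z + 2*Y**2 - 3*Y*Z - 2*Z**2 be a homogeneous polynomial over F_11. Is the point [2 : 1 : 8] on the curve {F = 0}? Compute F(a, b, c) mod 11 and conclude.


F(2,1,8) ≡ 8 (mod 11); P is NOT on the curve.

Evaluate F(2, 1, 8) term-by-term (mod 11).
  -2*X**2 ↦ -2·4·1·1 = -8
  -3*X*Y ↦ -3·2·1·1 = -6
  -3*X*Z ↦ -3·2·1·8 = -48
  2*Y**2 ↦ 2·1·1·1 = 2
  -3*Y*Z ↦ -3·1·1·8 = -24
  -2*Z**2 ↦ -2·1·1·64 = -128
Sum: F(2, 1, 8) = (-8) + (-6) + (-48) + (2) + (-24) + (-128) = -212.
Reducing mod 11: -212 ≡ 8 (mod 11).
Since F(a, b, c) ≡ 8 ≠ 0 (mod 11), P does NOT lie on the curve.


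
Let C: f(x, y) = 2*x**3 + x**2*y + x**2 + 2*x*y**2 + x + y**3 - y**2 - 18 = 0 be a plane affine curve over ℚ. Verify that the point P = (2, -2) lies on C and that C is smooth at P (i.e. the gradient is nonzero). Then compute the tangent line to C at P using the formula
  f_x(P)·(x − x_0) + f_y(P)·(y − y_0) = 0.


Tangent line at P: 29*x + 4*y - 50 = 0.

Step 1: f(2, -2) = 0, so P lies on C.
Step 2: partial derivatives
  f_x(x, y) = 6*x**2 + 2*x*y + 2*x + 2*y**2 + 1, f_y(x, y) = x**2 + 4*x*y + 3*y**2 - 2*y.
  f_x(P) = 29, f_y(P) = 4 (gradient nonzero, so P is smooth).
Step 3: tangent line at P: 29·(x − 2) + 4·(y − -2) = 0.
Expanding: 29*x + 4*y - 50 = 0.


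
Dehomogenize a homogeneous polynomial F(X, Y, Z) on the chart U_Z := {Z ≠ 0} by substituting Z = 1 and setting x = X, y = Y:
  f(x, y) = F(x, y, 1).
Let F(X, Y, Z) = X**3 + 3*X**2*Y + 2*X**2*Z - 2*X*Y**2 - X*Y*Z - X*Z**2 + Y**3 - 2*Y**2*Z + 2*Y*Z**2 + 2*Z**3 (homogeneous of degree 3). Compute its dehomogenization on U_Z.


f(x, y) = x**3 + 3*x**2*y + 2*x**2 - 2*x*y**2 - x*y - x + y**3 - 2*y**2 + 2*y + 2

On U_Z we set Z = 1. Each monomial c·X^i·Y^j·Z^k in F becomes c·x^i·y^j·1^k = c·x^i·y^j.
Substituting Z = 1: F(X, Y, 1) = x**3 + 3*x**2*y + 2*x**2 - 2*x*y**2 - x*y - x + y**3 - 2*y**2 + 2*y + 2.
Note: deg(f) ≤ deg(F) = 3; strict inequality happens when F is divisible by Z (lost terms).


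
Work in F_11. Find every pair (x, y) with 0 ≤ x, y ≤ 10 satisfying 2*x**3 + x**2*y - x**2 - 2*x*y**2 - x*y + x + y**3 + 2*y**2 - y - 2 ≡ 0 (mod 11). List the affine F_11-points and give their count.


Affine F_11-points: {(0, 1), (0, 9), (0, 10), (1, 0), (1, 1), (1, 10), (2, 7), (3, 4), (4, 8), (5, 2), (8, 9), (10, 1), (10, 8), (10, 9)}; count = 14.

For each of the 121 pairs (x, y) ∈ F_11², evaluate f(x, y) mod 11. Record the zeros.
  x = 0: [0↦9, 1↦0, 2↦1, 3↦7, 4↦2, 5↦3, 6↦5, 7↦3, 8↦3, 9↦0, 10↦0]  zeros at y ∈ {1, 9, 10}
  x = 1: [0↦0, 1↦0, 2↦6, 3↦2, 4↦5, 5↦10, 6↦1, 7↦6, 8↦9, 9↦5, 10↦0]  zeros at y ∈ {0, 1, 10}
  x = 2: [0↦1, 1↦1, 2↦3, 3↦2, 4↦4, 5↦4, 6↦8, 7↦0, 8↦8, 9↦5, 10↦8]  zeros at y ∈ {7}
  x = 3: [0↦2, 1↦4, 2↦4, 3↦8, 4↦0, 5↦8, 6↦5, 7↦8, 8↦1, 9↦1, 10↦3]  zeros at y ∈ {4}
  x = 4: [0↦4, 1↦10, 2↦10, 3↦10, 4↦5, 5↦1, 6↦4, 7↦9, 8↦0, 9↦5, 10↦8]  zeros at y ∈ {8}
  x = 5: [0↦8, 1↦9, 2↦0, 3↦9, 4↦9, 5↦6, 6↦6, 7↦4, 8↦6, 9↦7, 10↦2]  zeros at y ∈ {2}
  x = 6: [0↦4, 1↦2, 2↦8, 3↦6, 4↦2, 5↦2, 6↦1, 7↦5, 8↦9, 9↦8, 10↦8]  zeros at y ∈ ∅
  x = 7: [0↦4, 1↦1, 2↦2, 3↦2, 4↦7, 5↦1, 6↦1, 7↦2, 8↦10, 9↦9, 10↦5]  zeros at y ∈ ∅
  x = 8: [0↦9, 1↦7, 2↦5, 3↦9, 4↦3, 5↦4, 6↦7, 7↦7, 8↦10, 9↦0, 10↦5]  zeros at y ∈ {9}
  x = 9: [0↦9, 1↦10, 2↦7, 3↦6, 4↦2, 5↦1, 6↦9, 7↦10, 8↦10, 9↦4, 10↦9]  zeros at y ∈ ∅
  x = 10: [0↦5, 1↦0, 2↦9, 3↦5, 4↦5, 5↦4, 6↦8, 7↦1, 8↦0, 9↦0, 10↦7]  zeros at y ∈ {1, 8, 9}
Collecting zeros: affine points = {(0, 1), (0, 9), (0, 10), (1, 0), (1, 1), (1, 10), (2, 7), (3, 4), (4, 8), (5, 2), (8, 9), (10, 1), (10, 8), (10, 9)}.
Total count |C(F_11)_aff| = 14.


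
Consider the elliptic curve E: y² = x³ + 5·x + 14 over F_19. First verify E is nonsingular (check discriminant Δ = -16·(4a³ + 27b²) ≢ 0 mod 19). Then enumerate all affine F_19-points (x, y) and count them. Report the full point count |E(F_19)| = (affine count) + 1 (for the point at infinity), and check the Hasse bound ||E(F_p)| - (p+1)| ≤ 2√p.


Affine points = {(1, 1), (1, 18), (9, 3), (9, 16), (10, 0), (12, 4), (12, 15), (14, 4), (14, 15), (15, 5), (15, 14)}; affine count = 11; |E(F_19)| = 12.

Discriminant check: Δ ∝ 4a³ + 27b² = 4·5³ + 27·14² = 4·125 + 27·196 ≡ 16 (mod 19). Nonzero ⇒ E is nonsingular.
For each x ∈ F_19, compute rhs = x³ + 5·x + 14 mod 19, then count y ∈ F_19 with y² ≡ rhs.
  x = 0: rhs = 14, matching y values: none (0 points).
  x = 1: rhs = 1, matching y values: 1, 18 (2 points).
  x = 2: rhs = 13, matching y values: none (0 points).
  x = 3: rhs = 18, matching y values: none (0 points).
  x = 4: rhs = 3, matching y values: none (0 points).
  x = 5: rhs = 12, matching y values: none (0 points).
  x = 6: rhs = 13, matching y values: none (0 points).
  x = 7: rhs = 12, matching y values: none (0 points).
  x = 8: rhs = 15, matching y values: none (0 points).
  x = 9: rhs = 9, matching y values: 3, 16 (2 points).
  x = 10: rhs = 0, matching y values: 0 (1 points).
  x = 11: rhs = 13, matching y values: none (0 points).
  x = 12: rhs = 16, matching y values: 4, 15 (2 points).
  x = 13: rhs = 15, matching y values: none (0 points).
  x = 14: rhs = 16, matching y values: 4, 15 (2 points).
  x = 15: rhs = 6, matching y values: 5, 14 (2 points).
  x = 16: rhs = 10, matching y values: none (0 points).
  x = 17: rhs = 15, matching y values: none (0 points).
  x = 18: rhs = 8, matching y values: none (0 points).
Total affine count: 11.
Full point count |E(F_19)| = 11 + 1 = 12.
Hasse bound: |12 − (19+1)| = |-8| = 8 ≤ 2√19 ≈ 8.7178 ✓.


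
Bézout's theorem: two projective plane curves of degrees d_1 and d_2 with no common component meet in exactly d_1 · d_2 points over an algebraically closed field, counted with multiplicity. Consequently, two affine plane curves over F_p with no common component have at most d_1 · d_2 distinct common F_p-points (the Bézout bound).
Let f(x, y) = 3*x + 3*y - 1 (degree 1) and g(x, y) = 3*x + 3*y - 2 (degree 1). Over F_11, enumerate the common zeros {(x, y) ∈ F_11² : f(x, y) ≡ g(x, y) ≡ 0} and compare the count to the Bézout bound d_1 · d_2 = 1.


Common zeros: ∅; count = 0; Bézout bound = 1.

deg(f) = 1, deg(g) = 1, so Bézout bound = 1.
Scan x ∈ F_11. For each x, list the y ∈ F_11 with f(x, y) ≡ 0 and those with g(x, y) ≡ 0 (mod 11); the common zeros in that column are the intersection.
  x = 0: f ≡ 0 at y ∈ {4}; g ≡ 0 at y ∈ {8}; common: ∅.
  x = 1: f ≡ 0 at y ∈ {3}; g ≡ 0 at y ∈ {7}; common: ∅.
  x = 2: f ≡ 0 at y ∈ {2}; g ≡ 0 at y ∈ {6}; common: ∅.
  x = 3: f ≡ 0 at y ∈ {1}; g ≡ 0 at y ∈ {5}; common: ∅.
  x = 4: f ≡ 0 at y ∈ {0}; g ≡ 0 at y ∈ {4}; common: ∅.
  x = 5: f ≡ 0 at y ∈ {10}; g ≡ 0 at y ∈ {3}; common: ∅.
  x = 6: f ≡ 0 at y ∈ {9}; g ≡ 0 at y ∈ {2}; common: ∅.
  x = 7: f ≡ 0 at y ∈ {8}; g ≡ 0 at y ∈ {1}; common: ∅.
  x = 8: f ≡ 0 at y ∈ {7}; g ≡ 0 at y ∈ {0}; common: ∅.
  x = 9: f ≡ 0 at y ∈ {6}; g ≡ 0 at y ∈ {10}; common: ∅.
  x = 10: f ≡ 0 at y ∈ {5}; g ≡ 0 at y ∈ {9}; common: ∅.
Collecting: common zeros = ∅, so the count is 0.
Comparison with the Bézout bound: 0 ≤ 1 = deg(f)·deg(g), as expected for curves with no common component (the affine F_11-count falls short of the bound because intersections may lie at infinity, over extension fields, or carry multiplicity).


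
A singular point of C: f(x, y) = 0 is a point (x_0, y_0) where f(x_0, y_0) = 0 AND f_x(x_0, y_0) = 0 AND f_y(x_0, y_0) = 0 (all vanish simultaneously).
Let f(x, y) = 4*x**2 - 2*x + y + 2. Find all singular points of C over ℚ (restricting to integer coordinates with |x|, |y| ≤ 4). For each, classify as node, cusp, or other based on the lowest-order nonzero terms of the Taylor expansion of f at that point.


No singular points in the scanned grid; C is smooth there.

Compute partial derivatives:
  f_x = 8*x - 2.
  f_y = 1.
f_y = 1 is a nonzero constant, so f_y never vanishes: no point (x, y) can satisfy f = f_x = f_y = 0. In particular no (x, y) ∈ {−4, ..., 4}² is singular; the curve is smooth.


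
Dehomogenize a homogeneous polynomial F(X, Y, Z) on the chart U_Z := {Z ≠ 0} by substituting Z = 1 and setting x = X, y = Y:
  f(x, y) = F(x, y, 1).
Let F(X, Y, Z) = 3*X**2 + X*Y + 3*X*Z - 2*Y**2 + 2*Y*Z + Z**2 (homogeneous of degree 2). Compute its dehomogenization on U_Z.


f(x, y) = 3*x**2 + x*y + 3*x - 2*y**2 + 2*y + 1

On U_Z we set Z = 1. Each monomial c·X^i·Y^j·Z^k in F becomes c·x^i·y^j·1^k = c·x^i·y^j.
Substituting Z = 1: F(X, Y, 1) = 3*x**2 + x*y + 3*x - 2*y**2 + 2*y + 1.
Note: deg(f) ≤ deg(F) = 2; strict inequality happens when F is divisible by Z (lost terms).


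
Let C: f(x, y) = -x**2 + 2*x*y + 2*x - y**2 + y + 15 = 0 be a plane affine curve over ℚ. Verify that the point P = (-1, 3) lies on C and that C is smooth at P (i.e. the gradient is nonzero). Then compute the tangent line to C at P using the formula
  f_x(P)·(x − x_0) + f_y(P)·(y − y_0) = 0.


Tangent line at P: 10*x - 7*y + 31 = 0.

Step 1: f(-1, 3) = 0, so P lies on C.
Step 2: partial derivatives
  f_x(x, y) = -2*x + 2*y + 2, f_y(x, y) = 2*x - 2*y + 1.
  f_x(P) = 10, f_y(P) = -7 (gradient nonzero, so P is smooth).
Step 3: tangent line at P: 10·(x − -1) + -7·(y − 3) = 0.
Expanding: 10*x - 7*y + 31 = 0.


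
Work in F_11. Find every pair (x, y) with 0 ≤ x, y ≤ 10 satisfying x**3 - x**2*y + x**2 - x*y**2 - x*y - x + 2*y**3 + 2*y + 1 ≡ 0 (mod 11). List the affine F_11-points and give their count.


Affine F_11-points: {(2, 0), (2, 2), (2, 10), (4, 0), (7, 6), (8, 3), (10, 4)}; count = 7.

For each of the 121 pairs (x, y) ∈ F_11², evaluate f(x, y) mod 11. Record the zeros.
  x = 0: [0↦1, 1↦5, 2↦10, 3↦6, 4↦5, 5↦8, 6↦5, 7↦8, 8↦7, 9↦3, 10↦8]  zeros at y ∈ ∅
  x = 1: [0↦2, 1↦3, 2↦3, 3↦3, 4↦4, 5↦7, 6↦2, 7↦1, 8↦5, 9↦4, 10↦10]  zeros at y ∈ ∅
  x = 2: [0↦0, 1↦7, 2↦0, 3↦2, 4↦3, 5↦4, 6↦6, 7↦10, 8↦6, 9↦6, 10↦0]  zeros at y ∈ {0, 2, 10}
  x = 3: [0↦1, 1↦1, 2↦7, 3↦9, 4↦8, 5↦5, 6↦1, 7↦8, 8↦5, 9↦4, 10↦6]  zeros at y ∈ ∅
  x = 4: [0↦0, 1↦2, 2↦8, 3↦8, 4↦3, 5↦5, 6↦4, 7↦1, 8↦8, 9↦4, 10↦1]  zeros at y ∈ {0}
  x = 5: [0↦3, 1↦5, 2↦9, 3↦5, 4↦5, 5↦10, 6↦10, 7↦6, 8↦10, 9↦1, 10↦2]  zeros at y ∈ ∅
  x = 6: [0↦5, 1↦5, 2↦5, 3↦6, 4↦9, 5↦4, 6↦3, 7↦7, 8↦6, 9↦1, 10↦4]  zeros at y ∈ ∅
  x = 7: [0↦1, 1↦8, 2↦2, 3↦6, 4↦10, 5↦4, 6↦0, 7↦10, 8↦2, 9↦10, 10↦2]  zeros at y ∈ {6}
  x = 8: [0↦8, 1↦9, 2↦6, 3↦0, 4↦3, 5↦5, 6↦7, 7↦10, 8↦4, 9↦1, 10↦2]  zeros at y ∈ {3}
  x = 9: [0↦10, 1↦3, 2↦1, 3↦5, 4↦5, 5↦2, 6↦8, 7↦2, 8↦7, 9↦2, 10↦10]  zeros at y ∈ ∅
  x = 10: [0↦2, 1↦7, 2↦4, 3↦5, 4↦0, 5↦1, 6↦9, 7↦3, 8↦6, 9↦8, 10↦10]  zeros at y ∈ {4}
Collecting zeros: affine points = {(2, 0), (2, 2), (2, 10), (4, 0), (7, 6), (8, 3), (10, 4)}.
Total count |C(F_11)_aff| = 7.


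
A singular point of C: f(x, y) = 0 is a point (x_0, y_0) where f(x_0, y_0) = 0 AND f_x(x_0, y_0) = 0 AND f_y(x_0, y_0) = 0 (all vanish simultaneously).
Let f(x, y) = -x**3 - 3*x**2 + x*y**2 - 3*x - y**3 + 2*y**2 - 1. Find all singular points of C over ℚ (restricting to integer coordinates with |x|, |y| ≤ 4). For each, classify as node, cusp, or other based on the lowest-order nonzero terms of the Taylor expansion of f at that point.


Singular points: {(-1, 0)}; classification: cusp.

Compute partial derivatives:
  f_x = -3*x**2 - 6*x + y**2 - 3.
  f_y = 2*x*y - 3*y**2 + 4*y.
Scan x_0 ∈ {−4, ..., 4}. For each x_0, f_y(x_0, y) is a polynomial in y; find its integer roots y ∈ {−4, ..., 4}, then test f_x and f at those candidates.
  x = -4: f_y(-4, y) = -3*y**2 - 4*y; vanishes at y ∈ {0}. (-4, 0): f_x = -27 ≠ 0.
  x = -3: f_y(-3, y) = -3*y**2 - 2*y; vanishes at y ∈ {0}. (-3, 0): f_x = -12 ≠ 0.
  x = -2: f_y(-2, y) = -3*y**2; vanishes at y ∈ {0}. (-2, 0): f_x = -3 ≠ 0.
  x = -1: f_y(-1, y) = -3*y**2 + 2*y; vanishes at y ∈ {0}. (-1, 0): f_x = 0, f = 0 — SINGULAR.
  x = 0: f_y(0, y) = -3*y**2 + 4*y; vanishes at y ∈ {0}. (0, 0): f_x = -3 ≠ 0.
  x = 1: f_y(1, y) = -3*y**2 + 6*y; vanishes at y ∈ {0, 2}. (1, 0): f_x = -12 ≠ 0; (1, 2): f_x = -8 ≠ 0.
  x = 2: f_y(2, y) = -3*y**2 + 8*y; vanishes at y ∈ {0}. (2, 0): f_x = -27 ≠ 0.
  x = 3: f_y(3, y) = -3*y**2 + 10*y; vanishes at y ∈ {0}. (3, 0): f_x = -48 ≠ 0.
  x = 4: f_y(4, y) = -3*y**2 + 12*y; vanishes at y ∈ {0, 4}. (4, 0): f_x = -75 ≠ 0; (4, 4): f_x = -59 ≠ 0.
Only singular point on the grid: (-1, 0).
Classify: substitute x = -1 + u, y = 0 + v and expand: f = -u**3 + u*v**2 - v**3 + v**2.
No constant or linear terms (consistent with a singular point). Quadratic part: v**2. Cubic part: -u**3 + u*v**2 - v**3.
The quadratic part v**2 is a perfect square, so there is a single (double) tangent line v = 0, i.e. y = 0. Restricting the cubic part to that line (v = 0) leaves -u**3 ≠ 0, so f is not divisible by v and the branch is v² ≈ u**3 to lowest order — this is a cusp.
Classification: cusp.


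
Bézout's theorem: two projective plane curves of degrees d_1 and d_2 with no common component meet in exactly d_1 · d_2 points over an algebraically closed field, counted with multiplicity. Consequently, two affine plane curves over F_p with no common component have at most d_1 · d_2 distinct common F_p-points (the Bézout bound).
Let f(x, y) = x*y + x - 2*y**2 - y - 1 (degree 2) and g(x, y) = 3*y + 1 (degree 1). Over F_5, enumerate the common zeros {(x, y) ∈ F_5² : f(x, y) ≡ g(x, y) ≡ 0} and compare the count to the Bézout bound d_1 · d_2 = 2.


Common zeros: {(3, 3)}; count = 1; Bézout bound = 2.

deg(f) = 2, deg(g) = 1, so Bézout bound = 2.
Scan x ∈ F_5. For each x, list the y ∈ F_5 with f(x, y) ≡ 0 and those with g(x, y) ≡ 0 (mod 5); the common zeros in that column are the intersection.
  x = 0: f ≡ 0 at y ∈ ∅; g ≡ 0 at y ∈ {3}; common: ∅.
  x = 1: f ≡ 0 at y ∈ {0}; g ≡ 0 at y ∈ {3}; common: ∅.
  x = 2: f ≡ 0 at y ∈ {1, 2}; g ≡ 0 at y ∈ {3}; common: ∅.
  x = 3: f ≡ 0 at y ∈ {3}; g ≡ 0 at y ∈ {3}; common: {3}.
  x = 4: f ≡ 0 at y ∈ ∅; g ≡ 0 at y ∈ {3}; common: ∅.
Collecting: common zeros = {(3, 3)}, so the count is 1.
Comparison with the Bézout bound: 1 ≤ 2 = deg(f)·deg(g), as expected for curves with no common component (the affine F_5-count falls short of the bound because intersections may lie at infinity, over extension fields, or carry multiplicity).


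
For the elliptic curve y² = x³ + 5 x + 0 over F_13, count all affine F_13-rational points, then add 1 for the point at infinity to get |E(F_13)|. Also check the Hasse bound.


Affine points = {(0, 0), (3, 4), (3, 9), (6, 5), (6, 8), (7, 1), (7, 12), (10, 6), (10, 7)}; affine count = 9; |E(F_13)| = 10.

Discriminant check: Δ ∝ 4a³ + 27b² = 4·5³ + 27·0² = 4·125 + 27·0 ≡ 6 (mod 13). Nonzero ⇒ E is nonsingular.
For each x ∈ F_13, compute rhs = x³ + 5·x + 0 mod 13, then count y ∈ F_13 with y² ≡ rhs.
  x = 0: rhs = 0, matching y values: 0 (1 points).
  x = 1: rhs = 6, matching y values: none (0 points).
  x = 2: rhs = 5, matching y values: none (0 points).
  x = 3: rhs = 3, matching y values: 4, 9 (2 points).
  x = 4: rhs = 6, matching y values: none (0 points).
  x = 5: rhs = 7, matching y values: none (0 points).
  x = 6: rhs = 12, matching y values: 5, 8 (2 points).
  x = 7: rhs = 1, matching y values: 1, 12 (2 points).
  x = 8: rhs = 6, matching y values: none (0 points).
  x = 9: rhs = 7, matching y values: none (0 points).
  x = 10: rhs = 10, matching y values: 6, 7 (2 points).
  x = 11: rhs = 8, matching y values: none (0 points).
  x = 12: rhs = 7, matching y values: none (0 points).
Total affine count: 9.
Full point count |E(F_13)| = 9 + 1 = 10.
Hasse bound: |10 − (13+1)| = |-4| = 4 ≤ 2√13 ≈ 7.2111 ✓.


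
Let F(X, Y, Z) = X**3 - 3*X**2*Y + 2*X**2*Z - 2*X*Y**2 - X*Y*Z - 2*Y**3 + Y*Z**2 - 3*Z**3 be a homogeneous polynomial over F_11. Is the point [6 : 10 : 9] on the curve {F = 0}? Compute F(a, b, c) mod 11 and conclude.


F(6,10,9) ≡ 2 (mod 11); P is NOT on the curve.

Evaluate F(6, 10, 9) term-by-term (mod 11).
  X**3 ↦ 1·216·1·1 = 216
  -3*X**2*Y ↦ -3·36·10·1 = -1080
  2*X**2*Z ↦ 2·36·1·9 = 648
  -2*X*Y**2 ↦ -2·6·100·1 = -1200
  -X*Y*Z ↦ -1·6·10·9 = -540
  -2*Y**3 ↦ -2·1·1000·1 = -2000
  Y*Z**2 ↦ 1·1·10·81 = 810
  -3*Z**3 ↦ -3·1·1·729 = -2187
Sum: F(6, 10, 9) = (216) + (-1080) + (648) + (-1200) + (-540) + (-2000) + (810) + (-2187) = -5333.
Reducing mod 11: -5333 ≡ 2 (mod 11).
Since F(a, b, c) ≡ 2 ≠ 0 (mod 11), P does NOT lie on the curve.


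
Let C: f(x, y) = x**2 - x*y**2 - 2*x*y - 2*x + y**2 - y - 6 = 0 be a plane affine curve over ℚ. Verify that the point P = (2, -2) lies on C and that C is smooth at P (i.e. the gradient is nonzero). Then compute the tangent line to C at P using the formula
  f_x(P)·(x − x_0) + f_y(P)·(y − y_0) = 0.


Tangent line at P: 2*x - y - 6 = 0.

Step 1: f(2, -2) = 0, so P lies on C.
Step 2: partial derivatives
  f_x(x, y) = 2*x - y**2 - 2*y - 2, f_y(x, y) = -2*x*y - 2*x + 2*y - 1.
  f_x(P) = 2, f_y(P) = -1 (gradient nonzero, so P is smooth).
Step 3: tangent line at P: 2·(x − 2) + -1·(y − -2) = 0.
Expanding: 2*x - y - 6 = 0.


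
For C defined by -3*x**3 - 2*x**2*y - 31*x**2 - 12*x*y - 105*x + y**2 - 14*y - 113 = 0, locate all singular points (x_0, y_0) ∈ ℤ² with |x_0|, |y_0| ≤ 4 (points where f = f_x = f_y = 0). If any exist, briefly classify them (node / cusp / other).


Singular points: {(-3, -2)}; classification: cusp.

Compute partial derivatives:
  f_x = -9*x**2 - 4*x*y - 62*x - 12*y - 105.
  f_y = -2*x**2 - 12*x + 2*y - 14.
Scan x_0 ∈ {−4, ..., 4}. For each x_0, f_y(x_0, y) is a polynomial in y; find its integer roots y ∈ {−4, ..., 4}, then test f_x and f at those candidates.
  x = -4: f_y(-4, y) = 2*y + 2; vanishes at y ∈ {-1}. (-4, -1): f_x = -5 ≠ 0.
  x = -3: f_y(-3, y) = 2*y + 4; vanishes at y ∈ {-2}. (-3, -2): f_x = 0, f = 0 — SINGULAR.
  x = -2: f_y(-2, y) = 2*y + 2; vanishes at y ∈ {-1}. (-2, -1): f_x = -13 ≠ 0.
  x = -1: f_y(-1, y) = 2*y - 4; vanishes at y ∈ {2}. (-1, 2): f_x = -68 ≠ 0.
  x = 0: f_y(0, y) = 2*y - 14; no integer root y with |y| ≤ 4.
  x = 1: f_y(1, y) = 2*y - 28; no integer root y with |y| ≤ 4.
  x = 2: f_y(2, y) = 2*y - 46; no integer root y with |y| ≤ 4.
  x = 3: f_y(3, y) = 2*y - 68; no integer root y with |y| ≤ 4.
  x = 4: f_y(4, y) = 2*y - 94; no integer root y with |y| ≤ 4.
Only singular point on the grid: (-3, -2).
Classify: substitute x = -3 + u, y = -2 + v and expand: f = -3*u**3 - 2*u**2*v + v**2.
No constant or linear terms (consistent with a singular point). Quadratic part: v**2. Cubic part: -3*u**3 - 2*u**2*v.
The quadratic part v**2 is a perfect square, so there is a single (double) tangent line v = 0, i.e. y = -2. Restricting the cubic part to that line (v = 0) leaves -3*u**3 ≠ 0, so f is not divisible by v and the branch is v² ≈ 3*u**3 to lowest order — this is a cusp.
Classification: cusp.


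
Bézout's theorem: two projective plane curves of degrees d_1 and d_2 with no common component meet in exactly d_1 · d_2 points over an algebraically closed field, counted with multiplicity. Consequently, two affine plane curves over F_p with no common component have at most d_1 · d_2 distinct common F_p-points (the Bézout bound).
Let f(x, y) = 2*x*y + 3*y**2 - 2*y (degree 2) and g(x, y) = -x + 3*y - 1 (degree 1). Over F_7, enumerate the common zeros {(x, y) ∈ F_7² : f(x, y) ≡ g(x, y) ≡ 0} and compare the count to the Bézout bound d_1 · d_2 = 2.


Common zeros: {(5, 2), (6, 0)}; count = 2; Bézout bound = 2.

deg(f) = 2, deg(g) = 1, so Bézout bound = 2.
Scan x ∈ F_7. For each x, list the y ∈ F_7 with f(x, y) ≡ 0 and those with g(x, y) ≡ 0 (mod 7); the common zeros in that column are the intersection.
  x = 0: f ≡ 0 at y ∈ {0, 3}; g ≡ 0 at y ∈ {5}; common: ∅.
  x = 1: f ≡ 0 at y ∈ {0}; g ≡ 0 at y ∈ {3}; common: ∅.
  x = 2: f ≡ 0 at y ∈ {0, 4}; g ≡ 0 at y ∈ {1}; common: ∅.
  x = 3: f ≡ 0 at y ∈ {0, 1}; g ≡ 0 at y ∈ {6}; common: ∅.
  x = 4: f ≡ 0 at y ∈ {0, 5}; g ≡ 0 at y ∈ {4}; common: ∅.
  x = 5: f ≡ 0 at y ∈ {0, 2}; g ≡ 0 at y ∈ {2}; common: {2}.
  x = 6: f ≡ 0 at y ∈ {0, 6}; g ≡ 0 at y ∈ {0}; common: {0}.
Collecting: common zeros = {(5, 2), (6, 0)}, so the count is 2.
Comparison with the Bézout bound: 2 ≤ 2 = deg(f)·deg(g), as expected for curves with no common component (the bound is attained).


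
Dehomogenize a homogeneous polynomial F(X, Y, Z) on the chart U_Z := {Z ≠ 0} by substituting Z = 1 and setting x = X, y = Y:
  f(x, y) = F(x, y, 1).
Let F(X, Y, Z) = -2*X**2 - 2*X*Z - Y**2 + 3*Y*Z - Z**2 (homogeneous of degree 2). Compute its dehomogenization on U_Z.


f(x, y) = -2*x**2 - 2*x - y**2 + 3*y - 1

On U_Z we set Z = 1. Each monomial c·X^i·Y^j·Z^k in F becomes c·x^i·y^j·1^k = c·x^i·y^j.
Substituting Z = 1: F(X, Y, 1) = -2*x**2 - 2*x - y**2 + 3*y - 1.
Note: deg(f) ≤ deg(F) = 2; strict inequality happens when F is divisible by Z (lost terms).


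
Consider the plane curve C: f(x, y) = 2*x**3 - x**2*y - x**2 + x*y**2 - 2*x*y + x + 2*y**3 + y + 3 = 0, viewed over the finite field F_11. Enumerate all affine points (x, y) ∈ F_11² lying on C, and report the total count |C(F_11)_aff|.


Affine F_11-points: {(0, 10), (1, 7), (3, 8), (3, 10), (4, 9), (6, 7), (7, 1), (8, 1), (8, 7), (8, 10), (10, 6)}; count = 11.

For each of the 121 pairs (x, y) ∈ F_11², evaluate f(x, y) mod 11. Record the zeros.
  x = 0: [0↦3, 1↦6, 2↦10, 3↦5, 4↦3, 5↦5, 6↦1, 7↦3, 8↦1, 9↦7, 10↦0]  zeros at y ∈ {10}
  x = 1: [0↦5, 1↦6, 2↦10, 3↦7, 4↦9, 5↦6, 6↦10, 7↦0, 8↦10, 9↦8, 10↦6]  zeros at y ∈ {7}
  x = 2: [0↦6, 1↦3, 2↦5, 3↦2, 4↦6, 5↦7, 6↦6, 7↦4, 8↦2, 9↦1, 10↦2]  zeros at y ∈ ∅
  x = 3: [0↦7, 1↦9, 2↦7, 3↦2, 4↦6, 5↦9, 6↦1, 7↦5, 8↦0, 9↦9, 10↦0]  zeros at y ∈ {8, 10}
  x = 4: [0↦9, 1↦3, 2↦6, 3↦8, 4↦10, 5↦2, 6↦7, 7↦4, 8↦5, 9↦0, 10↦1]  zeros at y ∈ {9}
  x = 5: [0↦2, 1↦8, 2↦3, 3↦10, 4↦8, 5↦9, 6↦3, 7↦2, 8↦7, 9↦8, 10↦6]  zeros at y ∈ ∅
  x = 6: [0↦9, 1↦3, 2↦10, 3↦9, 4↦1, 5↦9, 6↦1, 7↦0, 8↦7, 9↦1, 10↦5]  zeros at y ∈ {7}
  x = 7: [0↦9, 1↦0, 2↦6, 3↦6, 4↦1, 5↦3, 6↦2, 7↦10, 8↦6, 9↦2, 10↦10]  zeros at y ∈ {1}
  x = 8: [0↦3, 1↦0, 2↦3, 3↦2, 4↦9, 5↦3, 6↦7, 7↦0, 8↦5, 9↦1, 10↦0]  zeros at y ∈ {1, 7, 10}
  x = 9: [0↦3, 1↦4, 2↦2, 3↦9, 4↦4, 5↦10, 6↦6, 7↦4, 8↦5, 9↦10, 10↦9]  zeros at y ∈ ∅
  x = 10: [0↦10, 1↦2, 2↦4, 3↦6, 4↦9, 5↦3, 6↦0, 7↦1, 8↦7, 9↦8, 10↦5]  zeros at y ∈ {6}
Collecting zeros: affine points = {(0, 10), (1, 7), (3, 8), (3, 10), (4, 9), (6, 7), (7, 1), (8, 1), (8, 7), (8, 10), (10, 6)}.
Total count |C(F_11)_aff| = 11.


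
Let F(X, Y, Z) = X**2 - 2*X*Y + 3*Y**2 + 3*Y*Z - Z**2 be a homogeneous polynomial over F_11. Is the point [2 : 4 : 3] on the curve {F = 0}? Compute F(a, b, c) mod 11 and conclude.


F(2,4,3) ≡ 8 (mod 11); P is NOT on the curve.

Evaluate F(2, 4, 3) term-by-term (mod 11).
  X**2 ↦ 1·4·1·1 = 4
  -2*X*Y ↦ -2·2·4·1 = -16
  3*Y**2 ↦ 3·1·16·1 = 48
  3*Y*Z ↦ 3·1·4·3 = 36
  -Z**2 ↦ -1·1·1·9 = -9
Sum: F(2, 4, 3) = (4) + (-16) + (48) + (36) + (-9) = 63.
Reducing mod 11: 63 ≡ 8 (mod 11).
Since F(a, b, c) ≡ 8 ≠ 0 (mod 11), P does NOT lie on the curve.


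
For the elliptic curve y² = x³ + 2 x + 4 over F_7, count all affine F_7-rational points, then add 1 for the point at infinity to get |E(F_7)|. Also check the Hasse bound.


Affine points = {(0, 2), (0, 5), (1, 0), (2, 3), (2, 4), (3, 3), (3, 4), (6, 1), (6, 6)}; affine count = 9; |E(F_7)| = 10.

Discriminant check: Δ ∝ 4a³ + 27b² = 4·2³ + 27·4² = 4·8 + 27·16 ≡ 2 (mod 7). Nonzero ⇒ E is nonsingular.
For each x ∈ F_7, compute rhs = x³ + 2·x + 4 mod 7, then count y ∈ F_7 with y² ≡ rhs.
  x = 0: rhs = 4, matching y values: 2, 5 (2 points).
  x = 1: rhs = 0, matching y values: 0 (1 points).
  x = 2: rhs = 2, matching y values: 3, 4 (2 points).
  x = 3: rhs = 2, matching y values: 3, 4 (2 points).
  x = 4: rhs = 6, matching y values: none (0 points).
  x = 5: rhs = 6, matching y values: none (0 points).
  x = 6: rhs = 1, matching y values: 1, 6 (2 points).
Total affine count: 9.
Full point count |E(F_7)| = 9 + 1 = 10.
Hasse bound: |10 − (7+1)| = |2| = 2 ≤ 2√7 ≈ 5.2915 ✓.


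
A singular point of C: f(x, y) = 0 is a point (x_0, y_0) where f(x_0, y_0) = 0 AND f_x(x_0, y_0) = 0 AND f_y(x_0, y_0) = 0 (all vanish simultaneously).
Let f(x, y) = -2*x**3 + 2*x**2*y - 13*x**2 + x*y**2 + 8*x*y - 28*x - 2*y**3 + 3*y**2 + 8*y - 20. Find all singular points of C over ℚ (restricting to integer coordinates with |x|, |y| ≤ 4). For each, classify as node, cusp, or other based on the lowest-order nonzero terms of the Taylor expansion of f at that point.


Singular points: {(-2, 0)}; classification: node.

Compute partial derivatives:
  f_x = -6*x**2 + 4*x*y - 26*x + y**2 + 8*y - 28.
  f_y = 2*x**2 + 2*x*y + 8*x - 6*y**2 + 6*y + 8.
Scan x_0 ∈ {−4, ..., 4}. For each x_0, f_y(x_0, y) is a polynomial in y; find its integer roots y ∈ {−4, ..., 4}, then test f_x and f at those candidates.
  x = -4: f_y(-4, y) = -6*y**2 - 2*y + 8; vanishes at y ∈ {1}. (-4, 1): f_x = -27 ≠ 0.
  x = -3: f_y(-3, y) = 2 - 6*y**2; no integer root y with |y| ≤ 4.
  x = -2: f_y(-2, y) = -6*y**2 + 2*y; vanishes at y ∈ {0}. (-2, 0): f_x = 0, f = 0 — SINGULAR.
  x = -1: f_y(-1, y) = -6*y**2 + 4*y + 2; vanishes at y ∈ {1}. (-1, 1): f_x = -3 ≠ 0.
  x = 0: f_y(0, y) = -6*y**2 + 6*y + 8; no integer root y with |y| ≤ 4.
  x = 1: f_y(1, y) = -6*y**2 + 8*y + 18; no integer root y with |y| ≤ 4.
  x = 2: f_y(2, y) = -6*y**2 + 10*y + 32; no integer root y with |y| ≤ 4.
  x = 3: f_y(3, y) = -6*y**2 + 12*y + 50; no integer root y with |y| ≤ 4.
  x = 4: f_y(4, y) = -6*y**2 + 14*y + 72; no integer root y with |y| ≤ 4.
Only singular point on the grid: (-2, 0).
Classify: substitute x = -2 + u, y = 0 + v and expand: f = -2*u**3 + 2*u**2*v - u**2 + u*v**2 - 2*v**3 + v**2.
No constant or linear terms (consistent with a singular point). Quadratic part: -u**2 + v**2. Cubic part: -2*u**3 + 2*u**2*v + u*v**2 - 2*v**3.
The quadratic part v**2 - u**2 = (v − u)(v + u) splits into two distinct linear factors, so there are two distinct tangent lines y − 0 = ±(x − -2) — this is a node (ordinary double point).
Classification: node.


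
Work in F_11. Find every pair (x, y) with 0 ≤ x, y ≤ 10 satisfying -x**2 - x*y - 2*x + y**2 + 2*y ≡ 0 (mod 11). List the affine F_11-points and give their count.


Affine F_11-points: {(0, 0), (0, 9), (4, 6), (4, 7), (8, 2), (8, 4), (9, 0), (9, 7), (10, 2), (10, 6)}; count = 10.

For each of the 121 pairs (x, y) ∈ F_11², evaluate f(x, y) mod 11. Record the zeros.
  x = 0: [0↦0, 1↦3, 2↦8, 3↦4, 4↦2, 5↦2, 6↦4, 7↦8, 8↦3, 9↦0, 10↦10]  zeros at y ∈ {0, 9}
  x = 1: [0↦8, 1↦10, 2↦3, 3↦9, 4↦6, 5↦5, 6↦6, 7↦9, 8↦3, 9↦10, 10↦8]  zeros at y ∈ ∅
  x = 2: [0↦3, 1↦4, 2↦7, 3↦1, 4↦8, 5↦6, 6↦6, 7↦8, 8↦1, 9↦7, 10↦4]  zeros at y ∈ ∅
  x = 3: [0↦7, 1↦7, 2↦9, 3↦2, 4↦8, 5↦5, 6↦4, 7↦5, 8↦8, 9↦2, 10↦9]  zeros at y ∈ ∅
  x = 4: [0↦9, 1↦8, 2↦9, 3↦1, 4↦6, 5↦2, 6↦0, 7↦0, 8↦2, 9↦6, 10↦1]  zeros at y ∈ {6, 7}
  x = 5: [0↦9, 1↦7, 2↦7, 3↦9, 4↦2, 5↦8, 6↦5, 7↦4, 8↦5, 9↦8, 10↦2]  zeros at y ∈ ∅
  x = 6: [0↦7, 1↦4, 2↦3, 3↦4, 4↦7, 5↦1, 6↦8, 7↦6, 8↦6, 9↦8, 10↦1]  zeros at y ∈ ∅
  x = 7: [0↦3, 1↦10, 2↦8, 3↦8, 4↦10, 5↦3, 6↦9, 7↦6, 8↦5, 9↦6, 10↦9]  zeros at y ∈ ∅
  x = 8: [0↦8, 1↦3, 2↦0, 3↦10, 4↦0, 5↦3, 6↦8, 7↦4, 8↦2, 9↦2, 10↦4]  zeros at y ∈ {2, 4}
  x = 9: [0↦0, 1↦5, 2↦1, 3↦10, 4↦10, 5↦1, 6↦5, 7↦0, 8↦8, 9↦7, 10↦8]  zeros at y ∈ {0, 7}
  x = 10: [0↦1, 1↦5, 2↦0, 3↦8, 4↦7, 5↦8, 6↦0, 7↦5, 8↦1, 9↦10, 10↦10]  zeros at y ∈ {2, 6}
Collecting zeros: affine points = {(0, 0), (0, 9), (4, 6), (4, 7), (8, 2), (8, 4), (9, 0), (9, 7), (10, 2), (10, 6)}.
Total count |C(F_11)_aff| = 10.


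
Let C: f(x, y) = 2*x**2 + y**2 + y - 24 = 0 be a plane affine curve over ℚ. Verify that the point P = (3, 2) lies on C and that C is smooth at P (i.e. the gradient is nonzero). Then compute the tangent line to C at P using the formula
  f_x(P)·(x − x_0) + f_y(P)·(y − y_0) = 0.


Tangent line at P: 12*x + 5*y - 46 = 0.

Step 1: f(3, 2) = 0, so P lies on C.
Step 2: partial derivatives
  f_x(x, y) = 4*x, f_y(x, y) = 2*y + 1.
  f_x(P) = 12, f_y(P) = 5 (gradient nonzero, so P is smooth).
Step 3: tangent line at P: 12·(x − 3) + 5·(y − 2) = 0.
Expanding: 12*x + 5*y - 46 = 0.
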